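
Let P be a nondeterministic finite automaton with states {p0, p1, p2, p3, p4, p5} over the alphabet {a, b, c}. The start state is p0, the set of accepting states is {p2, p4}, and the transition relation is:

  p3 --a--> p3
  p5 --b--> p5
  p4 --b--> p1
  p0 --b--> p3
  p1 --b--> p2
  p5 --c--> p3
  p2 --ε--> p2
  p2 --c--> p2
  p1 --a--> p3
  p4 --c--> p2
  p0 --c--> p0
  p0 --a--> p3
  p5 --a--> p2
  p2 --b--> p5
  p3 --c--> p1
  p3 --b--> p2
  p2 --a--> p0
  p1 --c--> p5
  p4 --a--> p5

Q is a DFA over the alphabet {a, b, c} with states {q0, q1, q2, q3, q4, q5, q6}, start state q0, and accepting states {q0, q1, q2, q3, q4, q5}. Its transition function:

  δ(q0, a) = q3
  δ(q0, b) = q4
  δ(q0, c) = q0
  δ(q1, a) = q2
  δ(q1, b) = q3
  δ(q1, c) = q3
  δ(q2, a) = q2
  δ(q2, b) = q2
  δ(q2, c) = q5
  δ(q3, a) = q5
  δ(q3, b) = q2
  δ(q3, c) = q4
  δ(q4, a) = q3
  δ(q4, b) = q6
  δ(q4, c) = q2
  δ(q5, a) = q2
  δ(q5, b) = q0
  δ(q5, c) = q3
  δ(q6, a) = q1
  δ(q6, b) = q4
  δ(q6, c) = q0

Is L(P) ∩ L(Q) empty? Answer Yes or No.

No

The string ab is accepted by both P and Q.
Hence L(P) ∩ L(Q) ≠ ∅.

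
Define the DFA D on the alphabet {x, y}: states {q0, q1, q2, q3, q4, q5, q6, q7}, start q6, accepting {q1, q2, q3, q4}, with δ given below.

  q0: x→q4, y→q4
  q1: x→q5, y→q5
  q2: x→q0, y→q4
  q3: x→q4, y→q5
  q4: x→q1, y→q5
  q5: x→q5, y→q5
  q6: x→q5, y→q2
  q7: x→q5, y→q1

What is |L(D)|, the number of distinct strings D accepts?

The useful subgraph on states {q0, q1, q2, q4, q6} is acyclic, so L(D) is finite; the longest accepting path visits 5 useful states, giving maximum string length 4.
Counting accepting paths from q6 by length: 1 of length 1, 1 of length 2, 3 of length 3, 2 of length 4. Total 7.

7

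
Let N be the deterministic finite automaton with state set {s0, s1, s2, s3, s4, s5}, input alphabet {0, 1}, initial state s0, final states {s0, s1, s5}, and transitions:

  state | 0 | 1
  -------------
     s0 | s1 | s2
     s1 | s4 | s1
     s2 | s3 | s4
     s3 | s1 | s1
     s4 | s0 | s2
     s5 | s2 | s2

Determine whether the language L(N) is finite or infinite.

infinite

State s1 is reachable from the start and can reach an accepting state, and it lies on the cycle s1 → s1.
Traversing that cycle any number of times yields accepted strings of unbounded length, so the language is infinite.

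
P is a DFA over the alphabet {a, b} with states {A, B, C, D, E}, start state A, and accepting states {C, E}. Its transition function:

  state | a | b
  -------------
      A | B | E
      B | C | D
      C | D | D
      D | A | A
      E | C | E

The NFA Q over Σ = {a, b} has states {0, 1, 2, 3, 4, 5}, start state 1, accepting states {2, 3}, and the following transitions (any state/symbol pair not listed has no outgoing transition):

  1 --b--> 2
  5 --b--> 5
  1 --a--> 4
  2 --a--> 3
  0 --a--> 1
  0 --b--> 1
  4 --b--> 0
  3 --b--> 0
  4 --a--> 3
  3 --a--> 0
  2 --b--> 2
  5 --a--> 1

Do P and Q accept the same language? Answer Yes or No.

Yes

Exploring the product automaton P × Q from the start pair (A, 1), following both machines on each input symbol, reaches 5 state pairs: (A, 1), (B, 4), (E, 2), (C, 3), (D, 0).
P accepts in {C, E} and Q accepts in {2, 3}. In every reachable pair the two components are either both accepting — (E, 2), (C, 3) — or both non-accepting, so no string is accepted by exactly one of the machines: L(P) \ L(Q) and L(Q) \ L(P) are both empty.
Hence every string is accepted by P iff it is accepted by Q, and the two languages coincide.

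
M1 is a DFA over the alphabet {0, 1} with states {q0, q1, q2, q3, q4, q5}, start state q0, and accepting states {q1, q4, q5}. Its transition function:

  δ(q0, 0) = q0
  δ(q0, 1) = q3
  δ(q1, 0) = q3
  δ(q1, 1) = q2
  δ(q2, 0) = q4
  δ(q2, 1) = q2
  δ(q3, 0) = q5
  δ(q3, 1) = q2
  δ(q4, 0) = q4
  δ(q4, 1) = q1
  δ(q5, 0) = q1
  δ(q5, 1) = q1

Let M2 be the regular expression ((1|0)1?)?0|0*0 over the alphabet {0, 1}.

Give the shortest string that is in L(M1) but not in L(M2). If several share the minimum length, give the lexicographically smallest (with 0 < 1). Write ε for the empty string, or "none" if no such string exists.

100

The string 100 is accepted by M1 but not by M2.
No shorter string lies in the difference, and 100 is the lexicographically first length-3 string in L(M1) \ L(M2).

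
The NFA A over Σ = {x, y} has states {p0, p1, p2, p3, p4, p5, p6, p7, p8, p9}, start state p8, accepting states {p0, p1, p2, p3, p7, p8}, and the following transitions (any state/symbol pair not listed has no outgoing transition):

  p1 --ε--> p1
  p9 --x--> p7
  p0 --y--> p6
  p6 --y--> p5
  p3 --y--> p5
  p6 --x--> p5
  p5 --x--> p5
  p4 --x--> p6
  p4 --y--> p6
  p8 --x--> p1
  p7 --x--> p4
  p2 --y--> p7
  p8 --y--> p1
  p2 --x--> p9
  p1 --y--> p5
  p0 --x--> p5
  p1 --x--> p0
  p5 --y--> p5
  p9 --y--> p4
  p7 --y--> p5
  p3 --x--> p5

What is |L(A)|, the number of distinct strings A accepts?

The useful subgraph on states {p0, p1, p8} is acyclic, so L(A) is finite; the longest accepting path visits 3 useful states, giving maximum string length 2.
Counting accepting paths from p8 by length: 1 of length 0, 2 of length 1, 2 of length 2. Total 5.

5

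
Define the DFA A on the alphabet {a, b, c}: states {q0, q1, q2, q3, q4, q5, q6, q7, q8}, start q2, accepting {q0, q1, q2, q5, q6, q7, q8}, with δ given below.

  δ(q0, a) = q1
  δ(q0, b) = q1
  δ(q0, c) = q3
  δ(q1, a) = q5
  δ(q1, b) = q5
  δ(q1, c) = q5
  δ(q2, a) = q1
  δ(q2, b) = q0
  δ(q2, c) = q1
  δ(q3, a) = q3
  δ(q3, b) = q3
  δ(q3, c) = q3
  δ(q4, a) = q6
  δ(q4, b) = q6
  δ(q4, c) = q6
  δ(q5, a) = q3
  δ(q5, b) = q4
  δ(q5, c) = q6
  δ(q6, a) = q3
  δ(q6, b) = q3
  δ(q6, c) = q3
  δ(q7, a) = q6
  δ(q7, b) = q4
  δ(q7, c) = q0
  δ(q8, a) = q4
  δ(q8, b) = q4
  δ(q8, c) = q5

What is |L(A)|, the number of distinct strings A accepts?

The useful subgraph on states {q0, q1, q2, q4, q5, q6} is acyclic, so L(A) is finite; the longest accepting path visits 6 useful states, giving maximum string length 5.
Counting accepting paths from q2 by length: 1 of length 0, 3 of length 1, 8 of length 2, 12 of length 3, 24 of length 4, 18 of length 5. Total 66.

66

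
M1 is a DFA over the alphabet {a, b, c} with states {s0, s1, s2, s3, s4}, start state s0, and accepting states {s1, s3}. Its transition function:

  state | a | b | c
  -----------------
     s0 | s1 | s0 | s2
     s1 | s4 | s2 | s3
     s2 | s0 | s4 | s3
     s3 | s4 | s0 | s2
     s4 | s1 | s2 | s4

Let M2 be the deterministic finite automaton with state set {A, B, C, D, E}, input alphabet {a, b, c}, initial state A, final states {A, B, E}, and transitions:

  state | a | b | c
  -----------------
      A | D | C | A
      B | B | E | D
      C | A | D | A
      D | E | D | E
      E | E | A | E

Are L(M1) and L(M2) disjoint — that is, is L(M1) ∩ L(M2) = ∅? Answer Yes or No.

No

The string ac is accepted by both M1 and M2.
Hence L(M1) ∩ L(M2) ≠ ∅.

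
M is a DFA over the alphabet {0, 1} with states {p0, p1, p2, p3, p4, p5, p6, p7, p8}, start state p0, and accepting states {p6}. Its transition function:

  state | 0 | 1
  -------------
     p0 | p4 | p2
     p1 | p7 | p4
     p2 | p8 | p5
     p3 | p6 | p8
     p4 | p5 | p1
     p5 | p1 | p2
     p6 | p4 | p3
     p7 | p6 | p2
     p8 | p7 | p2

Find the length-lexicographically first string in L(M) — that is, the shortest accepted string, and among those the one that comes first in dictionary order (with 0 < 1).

0100

A breadth-first search from p0 reaches an accepting state first via the path p0 → p4 → p1 → p7 → p6 on input 0100.
No string of length < 4 is accepted (BFS exhausts all shorter strings without reaching an accepting state), and 0100 is the lexicographically least accepting string of length 4.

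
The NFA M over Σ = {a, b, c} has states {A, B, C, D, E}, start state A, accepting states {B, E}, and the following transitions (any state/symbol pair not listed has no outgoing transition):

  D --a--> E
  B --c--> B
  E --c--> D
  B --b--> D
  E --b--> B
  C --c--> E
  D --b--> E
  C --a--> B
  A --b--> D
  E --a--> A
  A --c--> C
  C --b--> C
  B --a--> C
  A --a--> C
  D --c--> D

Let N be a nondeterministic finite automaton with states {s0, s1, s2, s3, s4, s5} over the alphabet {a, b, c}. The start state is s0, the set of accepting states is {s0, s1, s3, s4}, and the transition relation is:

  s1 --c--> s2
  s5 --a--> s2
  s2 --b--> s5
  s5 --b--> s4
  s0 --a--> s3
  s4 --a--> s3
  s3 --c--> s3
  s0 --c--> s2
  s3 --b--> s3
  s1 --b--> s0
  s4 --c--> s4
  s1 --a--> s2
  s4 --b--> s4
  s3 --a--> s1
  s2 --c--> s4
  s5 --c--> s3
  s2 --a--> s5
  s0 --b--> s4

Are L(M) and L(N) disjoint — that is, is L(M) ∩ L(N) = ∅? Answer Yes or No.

No

The string aa is accepted by both M and N.
Hence L(M) ∩ L(N) ≠ ∅.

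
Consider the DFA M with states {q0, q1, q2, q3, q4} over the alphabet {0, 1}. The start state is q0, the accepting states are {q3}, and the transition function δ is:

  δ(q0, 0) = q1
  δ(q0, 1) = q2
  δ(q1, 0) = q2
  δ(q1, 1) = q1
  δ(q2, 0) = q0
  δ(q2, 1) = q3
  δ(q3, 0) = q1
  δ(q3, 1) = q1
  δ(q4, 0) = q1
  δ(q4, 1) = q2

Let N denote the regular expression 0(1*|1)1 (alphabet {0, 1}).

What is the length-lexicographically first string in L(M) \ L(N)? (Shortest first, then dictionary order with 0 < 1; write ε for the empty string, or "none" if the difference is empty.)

11

The string 11 is accepted by M but not by N.
No shorter string lies in the difference, and 11 is the lexicographically first length-2 string in L(M) \ L(N).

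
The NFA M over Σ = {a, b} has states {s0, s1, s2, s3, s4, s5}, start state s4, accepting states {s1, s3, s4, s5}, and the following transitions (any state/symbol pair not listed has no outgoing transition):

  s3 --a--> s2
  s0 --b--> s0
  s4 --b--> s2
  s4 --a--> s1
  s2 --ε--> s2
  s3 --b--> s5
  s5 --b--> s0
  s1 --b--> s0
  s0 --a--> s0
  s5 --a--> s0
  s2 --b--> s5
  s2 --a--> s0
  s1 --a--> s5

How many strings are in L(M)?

The useful subgraph on states {s1, s2, s4, s5} is acyclic, so L(M) is finite; the longest accepting path visits 3 useful states, giving maximum string length 2.
Counting accepting paths from s4 by length: 1 of length 0, 1 of length 1, 2 of length 2. Total 4.

4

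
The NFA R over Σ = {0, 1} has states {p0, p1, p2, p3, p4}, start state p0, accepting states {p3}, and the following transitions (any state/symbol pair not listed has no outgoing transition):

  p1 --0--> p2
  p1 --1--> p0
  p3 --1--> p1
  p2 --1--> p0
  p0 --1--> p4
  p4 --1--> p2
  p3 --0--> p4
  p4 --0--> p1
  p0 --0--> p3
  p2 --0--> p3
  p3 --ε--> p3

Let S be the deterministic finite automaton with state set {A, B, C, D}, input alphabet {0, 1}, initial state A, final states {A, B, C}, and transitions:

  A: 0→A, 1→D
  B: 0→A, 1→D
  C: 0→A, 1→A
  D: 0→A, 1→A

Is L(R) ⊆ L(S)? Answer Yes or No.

Exploring the product automaton R × S from the start pair (p0, A), following both machines on each input symbol, reaches 9 state pairs: (p0, A), (p3, A), (p4, D), (p4, A), (p1, D), (p1, A), (p2, A), (p2, D), (p0, D).
R accepts in {p3} and S accepts in {A, B, C}. The reachable pairs whose R-component is accepting are (p3, A); in each of them the S-component is accepting too, so the product for L(R) \ L(S) (R-component accepting, S-component rejecting) has no reachable accepting pair and the difference is empty.
Hence every string in L(R) is also in L(S).

Yes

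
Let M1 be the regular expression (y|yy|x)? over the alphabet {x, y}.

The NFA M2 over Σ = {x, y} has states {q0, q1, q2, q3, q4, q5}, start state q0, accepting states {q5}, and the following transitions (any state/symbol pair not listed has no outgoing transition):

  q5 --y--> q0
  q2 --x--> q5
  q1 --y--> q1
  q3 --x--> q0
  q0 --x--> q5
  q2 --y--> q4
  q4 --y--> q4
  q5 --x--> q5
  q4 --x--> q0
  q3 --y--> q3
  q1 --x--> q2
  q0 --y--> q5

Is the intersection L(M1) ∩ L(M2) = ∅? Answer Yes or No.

No

The string x is accepted by both M1 and M2.
Hence L(M1) ∩ L(M2) ≠ ∅.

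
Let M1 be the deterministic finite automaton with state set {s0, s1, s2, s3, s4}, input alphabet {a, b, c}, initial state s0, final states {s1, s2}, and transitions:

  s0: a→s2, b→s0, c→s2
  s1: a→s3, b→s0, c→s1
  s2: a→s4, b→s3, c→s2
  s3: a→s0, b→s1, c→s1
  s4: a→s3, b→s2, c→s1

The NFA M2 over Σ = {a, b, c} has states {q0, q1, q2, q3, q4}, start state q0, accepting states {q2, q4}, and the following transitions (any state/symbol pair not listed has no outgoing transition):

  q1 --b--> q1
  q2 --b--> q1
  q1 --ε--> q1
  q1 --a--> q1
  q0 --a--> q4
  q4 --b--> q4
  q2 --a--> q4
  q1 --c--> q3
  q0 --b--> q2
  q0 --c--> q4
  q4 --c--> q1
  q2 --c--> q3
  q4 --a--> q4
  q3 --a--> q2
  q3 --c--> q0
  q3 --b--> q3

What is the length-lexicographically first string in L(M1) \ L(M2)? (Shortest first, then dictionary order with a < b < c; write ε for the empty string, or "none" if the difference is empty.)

The string ac is accepted by M1 but not by M2.
No shorter string lies in the difference, and ac is the lexicographically first length-2 string in L(M1) \ L(M2).

ac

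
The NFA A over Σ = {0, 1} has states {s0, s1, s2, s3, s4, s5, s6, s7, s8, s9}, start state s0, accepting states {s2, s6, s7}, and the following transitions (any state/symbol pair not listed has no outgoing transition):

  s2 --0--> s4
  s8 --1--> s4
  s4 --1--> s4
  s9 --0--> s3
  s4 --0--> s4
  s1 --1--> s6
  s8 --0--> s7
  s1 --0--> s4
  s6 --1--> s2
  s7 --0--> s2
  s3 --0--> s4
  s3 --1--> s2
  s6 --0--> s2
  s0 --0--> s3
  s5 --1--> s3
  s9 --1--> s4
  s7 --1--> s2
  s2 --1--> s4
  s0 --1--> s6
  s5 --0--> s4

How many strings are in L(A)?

4

The useful subgraph on states {s0, s2, s3, s6} is acyclic, so L(A) is finite; the longest accepting path visits 3 useful states, giving maximum string length 2.
Counting accepting paths from s0 by length: 1 of length 1, 3 of length 2. Total 4.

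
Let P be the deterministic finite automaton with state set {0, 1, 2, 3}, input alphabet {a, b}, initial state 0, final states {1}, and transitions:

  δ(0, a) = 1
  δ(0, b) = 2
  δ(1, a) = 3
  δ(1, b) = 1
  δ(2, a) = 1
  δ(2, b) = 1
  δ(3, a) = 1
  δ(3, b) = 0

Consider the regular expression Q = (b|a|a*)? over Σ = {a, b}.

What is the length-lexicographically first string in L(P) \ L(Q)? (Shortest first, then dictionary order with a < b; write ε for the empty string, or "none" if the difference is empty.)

The string ab is accepted by P but not by Q.
No shorter string lies in the difference, and ab is the lexicographically first length-2 string in L(P) \ L(Q).

ab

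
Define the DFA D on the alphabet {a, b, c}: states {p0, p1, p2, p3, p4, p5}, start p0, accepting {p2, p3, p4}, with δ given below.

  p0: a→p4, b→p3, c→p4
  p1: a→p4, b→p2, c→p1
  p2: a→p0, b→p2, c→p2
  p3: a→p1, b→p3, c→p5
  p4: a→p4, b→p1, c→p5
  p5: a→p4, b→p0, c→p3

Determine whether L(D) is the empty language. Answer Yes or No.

No

The string a is accepted: the run p0 → p4 ends in the accepting state p4.
Since at least one string is accepted, L(D) is not empty.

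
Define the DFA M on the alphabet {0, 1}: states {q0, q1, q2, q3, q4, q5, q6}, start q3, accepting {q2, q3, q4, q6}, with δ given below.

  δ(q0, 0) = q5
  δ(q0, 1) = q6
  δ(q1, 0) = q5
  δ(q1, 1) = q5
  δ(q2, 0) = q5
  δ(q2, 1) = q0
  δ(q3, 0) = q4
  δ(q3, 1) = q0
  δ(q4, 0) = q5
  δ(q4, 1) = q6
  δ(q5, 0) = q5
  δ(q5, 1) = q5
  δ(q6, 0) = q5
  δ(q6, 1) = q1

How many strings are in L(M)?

4

The useful subgraph on states {q0, q3, q4, q6} is acyclic, so L(M) is finite; the longest accepting path visits 3 useful states, giving maximum string length 2.
Counting accepting paths from q3 by length: 1 of length 0, 1 of length 1, 2 of length 2. Total 4.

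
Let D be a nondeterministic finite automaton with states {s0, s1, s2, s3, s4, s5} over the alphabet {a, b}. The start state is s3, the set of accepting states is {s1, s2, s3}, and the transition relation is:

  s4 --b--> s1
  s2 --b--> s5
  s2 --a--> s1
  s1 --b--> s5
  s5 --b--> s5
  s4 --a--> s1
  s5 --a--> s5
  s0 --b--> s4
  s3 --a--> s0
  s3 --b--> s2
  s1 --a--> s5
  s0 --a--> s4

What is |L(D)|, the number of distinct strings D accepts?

7

The useful subgraph on states {s0, s1, s2, s3, s4} is acyclic, so L(D) is finite; the longest accepting path visits 4 useful states, giving maximum string length 3.
Counting accepting paths from s3 by length: 1 of length 0, 1 of length 1, 1 of length 2, 4 of length 3. Total 7.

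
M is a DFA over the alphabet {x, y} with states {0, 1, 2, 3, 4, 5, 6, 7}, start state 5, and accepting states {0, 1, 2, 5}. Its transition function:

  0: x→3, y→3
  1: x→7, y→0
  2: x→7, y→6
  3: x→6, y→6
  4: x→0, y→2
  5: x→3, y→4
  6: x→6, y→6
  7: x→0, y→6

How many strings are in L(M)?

The useful subgraph on states {0, 2, 4, 5, 7} is acyclic, so L(M) is finite; the longest accepting path visits 5 useful states, giving maximum string length 4.
Counting accepting paths from 5 by length: 1 of length 0, 2 of length 2, 1 of length 4. Total 4.

4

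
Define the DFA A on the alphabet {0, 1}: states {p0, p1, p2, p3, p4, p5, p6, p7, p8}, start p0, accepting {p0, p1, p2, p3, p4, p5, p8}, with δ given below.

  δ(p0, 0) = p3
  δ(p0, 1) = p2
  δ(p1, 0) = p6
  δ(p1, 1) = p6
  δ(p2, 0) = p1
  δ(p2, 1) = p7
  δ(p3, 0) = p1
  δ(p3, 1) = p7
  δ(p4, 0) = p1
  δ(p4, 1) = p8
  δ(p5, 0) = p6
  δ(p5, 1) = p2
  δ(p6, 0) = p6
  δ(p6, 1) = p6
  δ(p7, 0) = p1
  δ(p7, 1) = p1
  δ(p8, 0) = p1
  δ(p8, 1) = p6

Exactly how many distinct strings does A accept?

9

The useful subgraph on states {p0, p1, p2, p3, p7} is acyclic, so L(A) is finite; the longest accepting path visits 4 useful states, giving maximum string length 3.
Counting accepting paths from p0 by length: 1 of length 0, 2 of length 1, 2 of length 2, 4 of length 3. Total 9.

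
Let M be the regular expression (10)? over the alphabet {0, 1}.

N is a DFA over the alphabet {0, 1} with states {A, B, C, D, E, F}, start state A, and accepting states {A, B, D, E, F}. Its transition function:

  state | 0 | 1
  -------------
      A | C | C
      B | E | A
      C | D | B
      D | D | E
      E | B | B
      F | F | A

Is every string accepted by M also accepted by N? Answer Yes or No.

Yes

Converting the expression M to a DFA (subset construction, then merging equivalent states) gives the minimal DFA with states {m0, m1, m2, m3}, start state m0, accepting states {m0, m3} and transitions m0: 0→m1, 1→m2; m1: 0→m1, 1→m1; m2: 0→m3, 1→m1; m3: 0→m1, 1→m1.
Exploring the product automaton M × N from the start pair (m0, A), following both machines on each input symbol, reaches 8 state pairs: (m0, A), (m1, C), (m2, C), (m1, D), (m1, B), (m3, D), (m1, E), (m1, A).
M accepts in {m0, m3} and N accepts in {A, B, D, E, F}. The reachable pairs whose M-component is accepting are (m0, A), (m3, D); in each of them the N-component is accepting too, so the product for L(M) \ L(N) (M-component accepting, N-component rejecting) has no reachable accepting pair and the difference is empty.
Hence every string in L(M) is also in L(N).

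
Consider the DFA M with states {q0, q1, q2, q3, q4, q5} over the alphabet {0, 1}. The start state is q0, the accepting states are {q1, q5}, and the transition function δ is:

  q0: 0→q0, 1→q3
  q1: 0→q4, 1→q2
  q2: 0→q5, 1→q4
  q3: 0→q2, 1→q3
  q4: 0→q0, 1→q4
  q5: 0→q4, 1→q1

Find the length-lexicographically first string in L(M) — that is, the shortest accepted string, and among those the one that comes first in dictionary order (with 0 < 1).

A breadth-first search from q0 reaches an accepting state first via the path q0 → q3 → q2 → q5 on input 100.
No string of length < 3 is accepted (BFS exhausts all shorter strings without reaching an accepting state), and 100 is the lexicographically least accepting string of length 3.

100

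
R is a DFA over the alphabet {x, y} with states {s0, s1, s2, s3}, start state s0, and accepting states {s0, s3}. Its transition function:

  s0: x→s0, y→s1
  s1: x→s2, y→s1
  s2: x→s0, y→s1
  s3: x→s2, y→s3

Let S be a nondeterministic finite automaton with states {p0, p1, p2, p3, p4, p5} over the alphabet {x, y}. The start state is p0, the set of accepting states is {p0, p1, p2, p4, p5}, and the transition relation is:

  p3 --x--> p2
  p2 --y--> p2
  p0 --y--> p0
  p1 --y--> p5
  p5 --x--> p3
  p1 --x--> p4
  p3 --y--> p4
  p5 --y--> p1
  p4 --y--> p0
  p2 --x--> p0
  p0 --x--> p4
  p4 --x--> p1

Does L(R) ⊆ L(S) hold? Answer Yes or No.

Yes

Exploring the product automaton R × S from the start pair (s0, p0), following both machines on each input symbol, reaches 13 state pairs: (s0, p0), (s0, p4), (s1, p0), (s0, p1), (s2, p4), (s1, p5), (s2, p3), (s1, p1), (s0, p2), (s1, p4), (s1, p2), (s2, p1), (s2, p0).
R accepts in {s0, s3} and S accepts in {p0, p1, p2, p4, p5}. The reachable pairs whose R-component is accepting are (s0, p0), (s0, p4), (s0, p1), (s0, p2); in each of them the S-component is accepting too, so the product for L(R) \ L(S) (R-component accepting, S-component rejecting) has no reachable accepting pair and the difference is empty.
Hence every string in L(R) is also in L(S).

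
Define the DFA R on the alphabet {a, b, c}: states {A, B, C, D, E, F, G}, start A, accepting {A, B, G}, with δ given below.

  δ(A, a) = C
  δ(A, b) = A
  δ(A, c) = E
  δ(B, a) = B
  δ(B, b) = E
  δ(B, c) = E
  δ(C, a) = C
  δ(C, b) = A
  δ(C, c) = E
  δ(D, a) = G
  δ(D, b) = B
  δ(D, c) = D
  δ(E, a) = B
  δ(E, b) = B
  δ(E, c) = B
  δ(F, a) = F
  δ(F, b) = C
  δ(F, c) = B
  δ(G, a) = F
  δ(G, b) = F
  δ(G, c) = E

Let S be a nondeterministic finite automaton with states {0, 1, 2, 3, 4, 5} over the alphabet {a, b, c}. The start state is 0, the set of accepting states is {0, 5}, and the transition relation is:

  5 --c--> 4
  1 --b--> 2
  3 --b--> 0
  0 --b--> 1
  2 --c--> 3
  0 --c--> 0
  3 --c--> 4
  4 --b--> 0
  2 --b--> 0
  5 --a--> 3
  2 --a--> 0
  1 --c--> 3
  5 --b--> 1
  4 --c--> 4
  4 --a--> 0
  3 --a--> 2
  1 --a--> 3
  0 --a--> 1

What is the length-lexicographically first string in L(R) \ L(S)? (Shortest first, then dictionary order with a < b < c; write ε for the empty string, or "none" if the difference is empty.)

b

The string b is accepted by R but not by S.
No shorter string lies in the difference, and b is the lexicographically first length-1 string in L(R) \ L(S).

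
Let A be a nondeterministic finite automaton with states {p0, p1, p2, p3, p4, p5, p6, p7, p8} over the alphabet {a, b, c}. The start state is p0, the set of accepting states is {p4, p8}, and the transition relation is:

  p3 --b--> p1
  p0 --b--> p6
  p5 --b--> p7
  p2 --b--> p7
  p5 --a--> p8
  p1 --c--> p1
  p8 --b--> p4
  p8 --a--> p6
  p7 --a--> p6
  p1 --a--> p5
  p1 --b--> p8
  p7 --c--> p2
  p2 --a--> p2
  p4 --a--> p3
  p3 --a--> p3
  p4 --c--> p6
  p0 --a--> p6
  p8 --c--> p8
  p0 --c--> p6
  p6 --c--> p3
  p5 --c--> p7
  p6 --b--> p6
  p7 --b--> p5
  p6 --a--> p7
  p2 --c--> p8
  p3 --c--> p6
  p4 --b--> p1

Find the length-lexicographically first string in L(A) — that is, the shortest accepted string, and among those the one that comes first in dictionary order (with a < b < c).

A breadth-first search from p0 reaches an accepting state first via the path p0 → p6 → p7 → p5 → p8 on input aaba.
No string of length < 4 is accepted (BFS exhausts all shorter strings without reaching an accepting state), and aaba is the lexicographically least accepting string of length 4.

aaba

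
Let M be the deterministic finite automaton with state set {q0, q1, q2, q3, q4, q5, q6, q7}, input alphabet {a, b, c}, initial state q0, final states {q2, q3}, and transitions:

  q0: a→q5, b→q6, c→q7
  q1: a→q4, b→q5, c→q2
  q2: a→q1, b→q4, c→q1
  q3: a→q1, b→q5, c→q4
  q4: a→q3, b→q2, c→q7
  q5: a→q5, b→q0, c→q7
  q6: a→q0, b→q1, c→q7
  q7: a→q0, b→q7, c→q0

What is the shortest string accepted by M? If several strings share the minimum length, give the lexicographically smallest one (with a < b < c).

A breadth-first search from q0 reaches an accepting state first via the path q0 → q6 → q1 → q2 on input bbc.
No string of length < 3 is accepted (BFS exhausts all shorter strings without reaching an accepting state), and bbc is the lexicographically least accepting string of length 3.

bbc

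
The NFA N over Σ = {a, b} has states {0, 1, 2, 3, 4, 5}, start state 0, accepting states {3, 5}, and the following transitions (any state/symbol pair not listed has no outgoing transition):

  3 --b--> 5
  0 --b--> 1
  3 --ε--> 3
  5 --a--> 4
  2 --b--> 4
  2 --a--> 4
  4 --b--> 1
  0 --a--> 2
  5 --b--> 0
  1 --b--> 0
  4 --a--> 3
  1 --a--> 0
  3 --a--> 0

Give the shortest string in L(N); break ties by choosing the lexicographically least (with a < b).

aaa

A breadth-first search from 0 reaches an accepting state first via the path 0 → 2 → 4 → 3 on input aaa.
No string of length < 3 is accepted (BFS exhausts all shorter strings without reaching an accepting state), and aaa is the lexicographically least accepting string of length 3.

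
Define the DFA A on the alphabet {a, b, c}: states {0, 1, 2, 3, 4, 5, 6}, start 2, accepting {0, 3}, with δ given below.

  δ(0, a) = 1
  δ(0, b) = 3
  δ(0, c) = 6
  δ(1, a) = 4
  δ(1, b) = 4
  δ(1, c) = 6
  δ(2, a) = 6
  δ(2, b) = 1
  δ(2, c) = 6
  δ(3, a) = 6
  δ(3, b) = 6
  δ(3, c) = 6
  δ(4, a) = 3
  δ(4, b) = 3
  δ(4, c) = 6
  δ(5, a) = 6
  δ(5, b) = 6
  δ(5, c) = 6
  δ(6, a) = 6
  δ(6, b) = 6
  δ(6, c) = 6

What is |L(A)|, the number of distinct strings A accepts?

4

The useful subgraph on states {1, 2, 3, 4} is acyclic, so L(A) is finite; the longest accepting path visits 4 useful states, giving maximum string length 3.
Counting accepting paths from 2 by length: 4 of length 3. Total 4.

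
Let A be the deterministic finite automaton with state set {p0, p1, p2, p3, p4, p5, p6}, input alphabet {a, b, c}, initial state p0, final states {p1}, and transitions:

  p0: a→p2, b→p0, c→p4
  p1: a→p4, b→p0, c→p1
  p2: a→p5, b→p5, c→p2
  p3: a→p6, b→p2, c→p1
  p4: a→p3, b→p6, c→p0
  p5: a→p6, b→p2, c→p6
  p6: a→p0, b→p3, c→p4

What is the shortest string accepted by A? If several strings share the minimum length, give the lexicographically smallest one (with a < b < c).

cac

A breadth-first search from p0 reaches an accepting state first via the path p0 → p4 → p3 → p1 on input cac.
No string of length < 3 is accepted (BFS exhausts all shorter strings without reaching an accepting state), and cac is the lexicographically least accepting string of length 3.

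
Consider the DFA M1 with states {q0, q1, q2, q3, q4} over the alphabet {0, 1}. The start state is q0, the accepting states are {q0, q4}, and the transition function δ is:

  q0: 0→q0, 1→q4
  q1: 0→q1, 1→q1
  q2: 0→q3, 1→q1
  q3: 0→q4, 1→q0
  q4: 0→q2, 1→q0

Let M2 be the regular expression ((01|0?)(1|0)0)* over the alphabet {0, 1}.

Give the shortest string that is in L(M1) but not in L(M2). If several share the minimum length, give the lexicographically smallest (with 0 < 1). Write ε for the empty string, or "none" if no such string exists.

0

The string 0 is accepted by M1 but not by M2.
No shorter string lies in the difference, and 0 is the lexicographically first length-1 string in L(M1) \ L(M2).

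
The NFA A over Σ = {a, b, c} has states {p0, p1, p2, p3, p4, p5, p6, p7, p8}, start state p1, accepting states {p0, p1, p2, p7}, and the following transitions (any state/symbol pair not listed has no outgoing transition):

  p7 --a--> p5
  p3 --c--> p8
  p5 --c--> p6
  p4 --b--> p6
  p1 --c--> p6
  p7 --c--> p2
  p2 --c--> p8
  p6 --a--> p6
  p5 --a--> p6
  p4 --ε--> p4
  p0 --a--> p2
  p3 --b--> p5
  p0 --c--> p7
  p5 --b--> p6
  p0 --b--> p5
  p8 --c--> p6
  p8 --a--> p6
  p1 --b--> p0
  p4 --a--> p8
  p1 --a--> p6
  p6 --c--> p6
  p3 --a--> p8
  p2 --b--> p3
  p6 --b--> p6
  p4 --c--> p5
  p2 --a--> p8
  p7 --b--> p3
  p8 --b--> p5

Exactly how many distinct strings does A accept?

The useful subgraph on states {p0, p1, p2, p7} is acyclic, so L(A) is finite; the longest accepting path visits 4 useful states, giving maximum string length 3.
Counting accepting paths from p1 by length: 1 of length 0, 1 of length 1, 2 of length 2, 1 of length 3. Total 5.

5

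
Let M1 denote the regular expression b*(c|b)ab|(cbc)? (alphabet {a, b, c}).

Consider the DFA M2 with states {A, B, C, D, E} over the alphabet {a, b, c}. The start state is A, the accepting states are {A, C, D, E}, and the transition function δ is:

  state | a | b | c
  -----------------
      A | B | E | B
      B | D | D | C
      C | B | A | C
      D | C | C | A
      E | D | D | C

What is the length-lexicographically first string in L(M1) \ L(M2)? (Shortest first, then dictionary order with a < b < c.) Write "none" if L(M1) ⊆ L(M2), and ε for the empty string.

none

Converting the expression M1 to a DFA (subset construction, then merging equivalent states) gives the minimal DFA with states {r0, r1, r2, r3, r4, r5, r6, r7}, start state r0, accepting states {r0, r7} and transitions r0: a→r1, b→r2, c→r3; r1: a→r1, b→r1, c→r1; r2: a→r4, b→r2, c→r5; r3: a→r4, b→r6, c→r1; r4: a→r1, b→r7, c→r1; r5: a→r4, b→r1, c→r1; r6: a→r1, b→r1, c→r7; r7: a→r1, b→r1, c→r1.
Exploring the product automaton M1 × M2 from the start pair (r0, A), following both machines on each input symbol, reaches 21 state pairs: (r0, A), (r1, B), (r2, E), (r3, B), (r1, D), (r1, C), (r4, D), (r2, D), (r5, C), (r6, D), (r1, A), (r7, C), (r4, C), (r2, C), (r5, A), (r4, B), (r7, A), (r1, E), (r2, A), (r7, D), (r5, B).
M1 accepts in {r0, r7} and M2 accepts in {A, C, D, E}. The reachable pairs whose M1-component is accepting are (r0, A), (r7, C), (r7, A), (r7, D); in each of them the M2-component is accepting too, so the product for L(M1) \ L(M2) (M1-component accepting, M2-component rejecting) has no reachable accepting pair and the difference is empty.
So every string accepted by M1 is also accepted by M2: L(M1) \ L(M2) = ∅ and there is no such string.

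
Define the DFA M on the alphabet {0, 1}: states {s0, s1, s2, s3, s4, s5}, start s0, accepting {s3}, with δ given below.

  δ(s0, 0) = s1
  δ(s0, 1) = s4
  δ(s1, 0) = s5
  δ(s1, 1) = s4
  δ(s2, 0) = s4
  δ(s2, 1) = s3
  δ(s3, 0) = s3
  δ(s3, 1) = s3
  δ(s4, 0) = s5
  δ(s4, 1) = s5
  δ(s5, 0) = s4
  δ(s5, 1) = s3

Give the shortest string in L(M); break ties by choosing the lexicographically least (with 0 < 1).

A breadth-first search from s0 reaches an accepting state first via the path s0 → s1 → s5 → s3 on input 001.
No string of length < 3 is accepted (BFS exhausts all shorter strings without reaching an accepting state), and 001 is the lexicographically least accepting string of length 3.

001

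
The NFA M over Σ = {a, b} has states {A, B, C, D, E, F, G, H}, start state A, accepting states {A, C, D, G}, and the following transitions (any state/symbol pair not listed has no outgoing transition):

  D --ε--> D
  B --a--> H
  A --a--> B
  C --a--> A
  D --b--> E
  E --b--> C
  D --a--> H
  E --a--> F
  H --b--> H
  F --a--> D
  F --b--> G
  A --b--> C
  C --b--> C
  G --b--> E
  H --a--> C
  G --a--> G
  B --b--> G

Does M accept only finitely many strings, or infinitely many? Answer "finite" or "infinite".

infinite

State A is reachable from the start and can reach an accepting state, and it lies on the cycle A → B → G → E → C → A.
Traversing that cycle any number of times yields accepted strings of unbounded length, so the language is infinite.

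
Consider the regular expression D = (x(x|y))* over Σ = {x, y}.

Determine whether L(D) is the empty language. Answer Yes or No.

The empty string ε matches the expression, so it belongs to L(D).
Since L(D) contains at least one string, it is not empty.

No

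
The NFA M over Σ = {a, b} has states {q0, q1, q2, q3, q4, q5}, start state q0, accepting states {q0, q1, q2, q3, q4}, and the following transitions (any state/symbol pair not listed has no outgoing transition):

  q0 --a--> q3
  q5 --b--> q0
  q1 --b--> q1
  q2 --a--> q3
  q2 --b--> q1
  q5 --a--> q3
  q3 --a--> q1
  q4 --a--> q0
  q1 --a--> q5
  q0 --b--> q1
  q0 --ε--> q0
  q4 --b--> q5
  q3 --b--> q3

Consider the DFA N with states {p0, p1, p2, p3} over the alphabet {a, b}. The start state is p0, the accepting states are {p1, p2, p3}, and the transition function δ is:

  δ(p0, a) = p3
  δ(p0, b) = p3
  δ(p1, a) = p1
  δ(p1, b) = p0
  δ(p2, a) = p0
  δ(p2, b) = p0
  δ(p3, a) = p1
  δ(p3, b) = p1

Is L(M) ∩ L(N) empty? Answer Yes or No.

No

The string a is accepted by both M and N.
Hence L(M) ∩ L(N) ≠ ∅.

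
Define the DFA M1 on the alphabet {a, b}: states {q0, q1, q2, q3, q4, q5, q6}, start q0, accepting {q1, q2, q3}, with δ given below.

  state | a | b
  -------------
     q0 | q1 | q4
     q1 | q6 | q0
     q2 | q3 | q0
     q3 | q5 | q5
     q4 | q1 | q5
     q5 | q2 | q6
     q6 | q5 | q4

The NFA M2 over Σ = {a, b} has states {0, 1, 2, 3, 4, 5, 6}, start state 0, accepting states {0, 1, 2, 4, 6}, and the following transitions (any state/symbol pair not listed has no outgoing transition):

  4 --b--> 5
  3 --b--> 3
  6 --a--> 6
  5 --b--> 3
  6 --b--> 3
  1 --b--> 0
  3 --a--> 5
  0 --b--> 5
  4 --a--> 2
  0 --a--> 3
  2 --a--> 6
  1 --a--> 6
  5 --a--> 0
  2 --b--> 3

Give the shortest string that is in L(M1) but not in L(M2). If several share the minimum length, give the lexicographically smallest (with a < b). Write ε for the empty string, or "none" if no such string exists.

The string a is accepted by M1 but not by M2.
No shorter string lies in the difference, and a is the lexicographically first length-1 string in L(M1) \ L(M2).

a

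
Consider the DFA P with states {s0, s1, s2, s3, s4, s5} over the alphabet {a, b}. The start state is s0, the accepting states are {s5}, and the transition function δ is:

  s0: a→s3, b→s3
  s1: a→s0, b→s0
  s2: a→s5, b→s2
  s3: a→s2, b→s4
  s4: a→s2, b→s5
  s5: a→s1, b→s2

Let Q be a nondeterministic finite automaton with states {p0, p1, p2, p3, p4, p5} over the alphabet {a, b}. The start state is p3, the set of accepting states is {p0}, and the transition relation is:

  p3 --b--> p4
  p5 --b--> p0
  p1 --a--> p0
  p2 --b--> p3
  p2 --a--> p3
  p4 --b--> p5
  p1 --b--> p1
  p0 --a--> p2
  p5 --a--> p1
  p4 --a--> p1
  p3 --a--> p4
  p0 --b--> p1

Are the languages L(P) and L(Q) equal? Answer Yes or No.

Exploring the product automaton P × Q from the start pair (s0, p3), following both machines on each input symbol, reaches 6 state pairs: (s0, p3), (s3, p4), (s2, p1), (s4, p5), (s5, p0), (s1, p2).
P accepts in {s5} and Q accepts in {p0}. In every reachable pair the two components are either both accepting — (s5, p0) — or both non-accepting, so no string is accepted by exactly one of the machines: L(P) \ L(Q) and L(Q) \ L(P) are both empty.
Hence every string is accepted by P iff it is accepted by Q, and the two languages coincide.

Yes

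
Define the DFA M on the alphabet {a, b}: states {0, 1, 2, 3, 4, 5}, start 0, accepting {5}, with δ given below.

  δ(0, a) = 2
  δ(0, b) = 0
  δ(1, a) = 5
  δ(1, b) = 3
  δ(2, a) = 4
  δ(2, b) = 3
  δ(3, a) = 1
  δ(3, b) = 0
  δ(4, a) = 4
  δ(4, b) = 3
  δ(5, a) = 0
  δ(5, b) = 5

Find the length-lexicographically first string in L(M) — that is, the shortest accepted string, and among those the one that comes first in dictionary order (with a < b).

A breadth-first search from 0 reaches an accepting state first via the path 0 → 2 → 3 → 1 → 5 on input abaa.
No string of length < 4 is accepted (BFS exhausts all shorter strings without reaching an accepting state), and abaa is the lexicographically least accepting string of length 4.

abaa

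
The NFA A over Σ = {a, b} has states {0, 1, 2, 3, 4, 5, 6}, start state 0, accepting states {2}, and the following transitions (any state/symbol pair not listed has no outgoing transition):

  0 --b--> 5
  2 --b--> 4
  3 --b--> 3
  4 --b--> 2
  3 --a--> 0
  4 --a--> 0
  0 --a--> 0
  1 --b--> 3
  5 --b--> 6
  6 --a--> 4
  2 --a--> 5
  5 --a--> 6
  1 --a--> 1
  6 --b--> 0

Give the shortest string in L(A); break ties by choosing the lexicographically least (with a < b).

A breadth-first search from 0 reaches an accepting state first via the path 0 → 5 → 6 → 4 → 2 on input baab.
No string of length < 4 is accepted (BFS exhausts all shorter strings without reaching an accepting state), and baab is the lexicographically least accepting string of length 4.

baab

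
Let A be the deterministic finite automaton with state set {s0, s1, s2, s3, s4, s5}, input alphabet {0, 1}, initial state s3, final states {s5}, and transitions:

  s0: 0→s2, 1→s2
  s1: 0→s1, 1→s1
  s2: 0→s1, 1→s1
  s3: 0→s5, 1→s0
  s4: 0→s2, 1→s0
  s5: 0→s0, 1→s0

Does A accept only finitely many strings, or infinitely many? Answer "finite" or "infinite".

The useful states (reachable from s3 and able to reach an accepting state) are {s3, s5}.
Restricted to these states the transition graph has no cycle, so every accepting path has bounded length and L is finite.

finite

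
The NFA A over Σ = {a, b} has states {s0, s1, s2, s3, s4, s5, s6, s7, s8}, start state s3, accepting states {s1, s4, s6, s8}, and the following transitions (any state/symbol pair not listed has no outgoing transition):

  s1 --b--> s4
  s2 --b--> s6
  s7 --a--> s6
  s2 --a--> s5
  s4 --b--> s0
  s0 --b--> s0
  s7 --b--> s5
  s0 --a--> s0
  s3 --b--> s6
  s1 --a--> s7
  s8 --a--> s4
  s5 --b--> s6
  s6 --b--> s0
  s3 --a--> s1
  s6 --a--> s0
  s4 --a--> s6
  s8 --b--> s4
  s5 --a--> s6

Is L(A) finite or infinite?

The useful states (reachable from s3 and able to reach an accepting state) are {s1, s3, s4, s5, s6, s7}.
Restricted to these states the transition graph has no cycle, so every accepting path has bounded length and L is finite.

finite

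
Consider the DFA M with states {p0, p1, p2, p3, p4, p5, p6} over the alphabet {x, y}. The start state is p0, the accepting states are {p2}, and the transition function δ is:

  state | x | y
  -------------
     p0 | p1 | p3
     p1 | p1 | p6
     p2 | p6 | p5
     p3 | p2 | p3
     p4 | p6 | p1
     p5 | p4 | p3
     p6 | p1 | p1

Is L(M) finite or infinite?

State p3 is reachable from the start and can reach an accepting state, and it lies on the cycle p3 → p2 → p5 → p3.
Traversing that cycle any number of times yields accepted strings of unbounded length, so the language is infinite.

infinite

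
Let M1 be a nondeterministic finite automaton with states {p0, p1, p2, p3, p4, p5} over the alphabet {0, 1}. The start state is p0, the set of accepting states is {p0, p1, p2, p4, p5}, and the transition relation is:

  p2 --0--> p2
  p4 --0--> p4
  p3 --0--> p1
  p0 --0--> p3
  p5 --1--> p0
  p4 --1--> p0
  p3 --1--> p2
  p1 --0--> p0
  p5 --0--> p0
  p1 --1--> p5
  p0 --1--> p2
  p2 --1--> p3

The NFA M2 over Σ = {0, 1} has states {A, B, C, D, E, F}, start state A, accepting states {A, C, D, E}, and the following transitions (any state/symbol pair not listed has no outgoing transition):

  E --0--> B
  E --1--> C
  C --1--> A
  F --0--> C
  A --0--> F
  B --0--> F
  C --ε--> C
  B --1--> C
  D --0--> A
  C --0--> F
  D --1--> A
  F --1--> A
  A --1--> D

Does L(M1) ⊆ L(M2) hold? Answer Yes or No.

The string 000 is in L(M1) but not in L(M2).
So L(M1) ⊄ L(M2).

No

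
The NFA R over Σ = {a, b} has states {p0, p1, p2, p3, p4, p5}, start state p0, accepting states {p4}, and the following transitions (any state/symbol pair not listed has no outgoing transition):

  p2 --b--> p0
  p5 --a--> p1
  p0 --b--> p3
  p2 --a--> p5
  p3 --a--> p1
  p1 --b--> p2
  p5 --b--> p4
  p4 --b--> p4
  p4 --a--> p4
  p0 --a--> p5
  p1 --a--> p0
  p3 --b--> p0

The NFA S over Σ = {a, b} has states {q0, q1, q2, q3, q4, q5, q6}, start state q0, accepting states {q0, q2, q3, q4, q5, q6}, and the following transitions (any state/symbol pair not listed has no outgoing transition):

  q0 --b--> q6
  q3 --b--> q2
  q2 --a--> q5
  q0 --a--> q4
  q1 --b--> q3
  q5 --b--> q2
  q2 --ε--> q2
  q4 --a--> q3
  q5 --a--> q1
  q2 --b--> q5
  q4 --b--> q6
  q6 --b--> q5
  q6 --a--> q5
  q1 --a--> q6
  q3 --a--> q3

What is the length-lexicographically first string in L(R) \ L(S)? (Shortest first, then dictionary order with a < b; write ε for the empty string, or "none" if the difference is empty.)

abaa

The string abaa is accepted by R but not by S.
No shorter string lies in the difference, and abaa is the lexicographically first length-4 string in L(R) \ L(S).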